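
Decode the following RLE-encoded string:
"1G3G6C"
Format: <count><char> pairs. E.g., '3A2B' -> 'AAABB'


Expanding each <count><char> pair:
  1G -> 'G'
  3G -> 'GGG'
  6C -> 'CCCCCC'

Decoded = GGGGCCCCCC


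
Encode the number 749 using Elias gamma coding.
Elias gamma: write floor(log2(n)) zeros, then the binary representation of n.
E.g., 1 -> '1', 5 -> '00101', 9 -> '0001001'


num_bits = floor(log2(749)) + 1 = 10
leading_zeros = num_bits - 1 = 9
binary(749) = 1011101101

Elias gamma(749) = '000000000' + '1011101101' = 0000000001011101101 (19 bits)


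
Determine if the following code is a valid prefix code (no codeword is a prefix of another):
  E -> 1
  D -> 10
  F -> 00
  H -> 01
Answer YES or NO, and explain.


Checking each pair (does one codeword prefix another?):
  E='1' vs D='10': prefix -- VIOLATION

NO -- this is NOT a valid prefix code. E (1) is a prefix of D (10).


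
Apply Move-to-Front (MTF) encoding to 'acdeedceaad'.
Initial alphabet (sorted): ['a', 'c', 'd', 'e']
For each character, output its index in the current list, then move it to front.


MTF encoding:
'a': index 0 in ['a', 'c', 'd', 'e'] -> ['a', 'c', 'd', 'e']
'c': index 1 in ['a', 'c', 'd', 'e'] -> ['c', 'a', 'd', 'e']
'd': index 2 in ['c', 'a', 'd', 'e'] -> ['d', 'c', 'a', 'e']
'e': index 3 in ['d', 'c', 'a', 'e'] -> ['e', 'd', 'c', 'a']
'e': index 0 in ['e', 'd', 'c', 'a'] -> ['e', 'd', 'c', 'a']
'd': index 1 in ['e', 'd', 'c', 'a'] -> ['d', 'e', 'c', 'a']
'c': index 2 in ['d', 'e', 'c', 'a'] -> ['c', 'd', 'e', 'a']
'e': index 2 in ['c', 'd', 'e', 'a'] -> ['e', 'c', 'd', 'a']
'a': index 3 in ['e', 'c', 'd', 'a'] -> ['a', 'e', 'c', 'd']
'a': index 0 in ['a', 'e', 'c', 'd'] -> ['a', 'e', 'c', 'd']
'd': index 3 in ['a', 'e', 'c', 'd'] -> ['d', 'a', 'e', 'c']


Output: [0, 1, 2, 3, 0, 1, 2, 2, 3, 0, 3]


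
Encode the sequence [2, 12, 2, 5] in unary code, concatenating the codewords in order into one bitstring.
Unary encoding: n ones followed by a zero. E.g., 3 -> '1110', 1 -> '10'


Encode each number as n ones followed by a terminating 0:
  2 -> 110 (3 bits)
  12 -> 1111111111110 (13 bits)
  2 -> 110 (3 bits)
  5 -> 111110 (6 bits)
Total length = 3 + 13 + 3 + 6 = 25 bits.

Unary([2, 12, 2, 5]) = 1101111111111110110111110 (25 bits)


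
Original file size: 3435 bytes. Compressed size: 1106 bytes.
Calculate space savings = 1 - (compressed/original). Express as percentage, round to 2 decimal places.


ratio = compressed/original = 1106/3435 = 0.32198
savings = 1 - ratio = 1 - 0.32198 = 0.67802
as a percentage: 0.67802 * 100 = 67.8%

Space savings = 1 - 1106/3435 = 67.8%


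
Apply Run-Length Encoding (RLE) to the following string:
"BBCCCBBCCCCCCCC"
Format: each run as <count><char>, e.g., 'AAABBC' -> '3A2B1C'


Scanning runs left to right:
  i=0: run of 'B' x 2 -> '2B'
  i=2: run of 'C' x 3 -> '3C'
  i=5: run of 'B' x 2 -> '2B'
  i=7: run of 'C' x 8 -> '8C'

RLE = 2B3C2B8C


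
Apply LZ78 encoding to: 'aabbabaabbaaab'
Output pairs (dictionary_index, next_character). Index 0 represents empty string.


LZ78 encoding steps:
Dictionary: {0: ''}
Step 1: w='' (idx 0), next='a' -> output (0, 'a'), add 'a' as idx 1
Step 2: w='a' (idx 1), next='b' -> output (1, 'b'), add 'ab' as idx 2
Step 3: w='' (idx 0), next='b' -> output (0, 'b'), add 'b' as idx 3
Step 4: w='ab' (idx 2), next='a' -> output (2, 'a'), add 'aba' as idx 4
Step 5: w='ab' (idx 2), next='b' -> output (2, 'b'), add 'abb' as idx 5
Step 6: w='a' (idx 1), next='a' -> output (1, 'a'), add 'aa' as idx 6
Step 7: w='ab' (idx 2), end of input -> output (2, '')


Encoded: [(0, 'a'), (1, 'b'), (0, 'b'), (2, 'a'), (2, 'b'), (1, 'a'), (2, '')]


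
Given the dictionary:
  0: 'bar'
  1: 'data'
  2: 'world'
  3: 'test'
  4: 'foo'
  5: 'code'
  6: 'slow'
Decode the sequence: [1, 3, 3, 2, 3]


Look up each index in the dictionary:
  1 -> 'data'
  3 -> 'test'
  3 -> 'test'
  2 -> 'world'
  3 -> 'test'

Decoded: "data test test world test"


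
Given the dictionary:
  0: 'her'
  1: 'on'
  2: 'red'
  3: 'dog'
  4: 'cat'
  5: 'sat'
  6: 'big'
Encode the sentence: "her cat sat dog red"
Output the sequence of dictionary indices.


Look up each word in the dictionary:
  'her' -> 0
  'cat' -> 4
  'sat' -> 5
  'dog' -> 3
  'red' -> 2

Encoded: [0, 4, 5, 3, 2]


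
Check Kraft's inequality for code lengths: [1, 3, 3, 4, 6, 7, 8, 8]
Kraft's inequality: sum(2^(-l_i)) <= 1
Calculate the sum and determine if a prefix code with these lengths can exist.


Sum = 2^(-1) + 2^(-3) + 2^(-3) + 2^(-4) + 2^(-6) + 2^(-7) + 2^(-8) + 2^(-8)
    = 0.5 + 0.125 + 0.125 + 0.0625 + 0.015625 + 0.0078125 + 0.00390625 + 0.00390625
    = 216/256 = 0.84375
Since 0.84375 <= 1, Kraft's inequality IS satisfied.
A prefix code with these lengths CAN exist.

Kraft sum = 0.84375. Satisfied.


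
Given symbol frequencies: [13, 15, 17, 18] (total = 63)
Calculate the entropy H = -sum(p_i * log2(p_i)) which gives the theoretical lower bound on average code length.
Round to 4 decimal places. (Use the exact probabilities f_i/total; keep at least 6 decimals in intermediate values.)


Per-symbol terms -p_i * log2(p_i) with p_i = f_i/63:
  p = 13/63 = 0.206349: log2(p) = -2.276840, -p*log2(p) = 0.469824
  p = 15/63 = 0.238095: log2(p) = -2.070389, -p*log2(p) = 0.492950
  p = 17/63 = 0.269841: log2(p) = -1.889817, -p*log2(p) = 0.509951
  p = 18/63 = 0.285714: log2(p) = -1.807355, -p*log2(p) = 0.516387
H = 0.469824 + 0.492950 + 0.509951 + 0.516387 = 1.989112

H = 1.9891 bits/symbol


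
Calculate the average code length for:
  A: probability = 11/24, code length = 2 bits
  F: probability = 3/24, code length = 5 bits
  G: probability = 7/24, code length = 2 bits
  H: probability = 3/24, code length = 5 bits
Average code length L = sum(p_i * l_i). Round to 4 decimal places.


Weighted contributions p_i * l_i:
  A: (11/24) * 2 = 22/24
  F: (3/24) * 5 = 15/24
  G: (7/24) * 2 = 14/24
  H: (3/24) * 5 = 15/24
Sum = (22 + 15 + 14 + 15)/24 = 66/24

L = 66/24 = 2.7500 bits/symbol


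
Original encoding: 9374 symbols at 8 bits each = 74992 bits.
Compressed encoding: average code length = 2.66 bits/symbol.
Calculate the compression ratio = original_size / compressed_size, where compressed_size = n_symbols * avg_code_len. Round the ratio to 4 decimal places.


original_size = n_symbols * orig_bits = 9374 * 8 = 74992 bits
compressed_size = n_symbols * avg_code_len = 9374 * 2.66 = 24934.84 bits
ratio = original_size / compressed_size = 74992 / 24934.84 = 3.0075

Compression ratio = 3.0075


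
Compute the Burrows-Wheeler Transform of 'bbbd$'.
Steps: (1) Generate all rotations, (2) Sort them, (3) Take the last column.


Rotations (sorted):
  0: $bbbd -> last char: d
  1: bbbd$ -> last char: $
  2: bbd$b -> last char: b
  3: bd$bb -> last char: b
  4: d$bbb -> last char: b


BWT = d$bbb


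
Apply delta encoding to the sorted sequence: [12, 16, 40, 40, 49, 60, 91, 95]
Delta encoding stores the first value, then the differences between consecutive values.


First value: 12
Deltas:
  16 - 12 = 4
  40 - 16 = 24
  40 - 40 = 0
  49 - 40 = 9
  60 - 49 = 11
  91 - 60 = 31
  95 - 91 = 4


Delta encoded: [12, 4, 24, 0, 9, 11, 31, 4]


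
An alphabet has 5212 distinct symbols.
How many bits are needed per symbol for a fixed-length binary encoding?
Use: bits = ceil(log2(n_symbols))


log2(5212) = 12.3476
Bracket: 2^12 = 4096 < 5212 <= 2^13 = 8192
So ceil(log2(5212)) = 13

bits = ceil(log2(5212)) = ceil(12.3476) = 13 bits


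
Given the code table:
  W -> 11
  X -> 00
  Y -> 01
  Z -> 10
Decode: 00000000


Decoding:
00 -> X
00 -> X
00 -> X
00 -> X


Result: XXXX


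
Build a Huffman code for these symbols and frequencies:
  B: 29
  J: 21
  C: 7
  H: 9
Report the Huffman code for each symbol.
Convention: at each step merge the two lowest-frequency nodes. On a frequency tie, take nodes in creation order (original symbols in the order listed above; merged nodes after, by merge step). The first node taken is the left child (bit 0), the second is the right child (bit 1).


Huffman tree construction:
Step 1: Merge C(7) + H(9) = 16
Step 2: Merge (C+H)(16) + J(21) = 37
Step 3: Merge B(29) + ((C+H)+J)(37) = 66
Read each symbol's code off the tree from the root (left child = 0, right child = 1).

Codes:
  B: 0 (length 1)
  J: 11 (length 2)
  C: 100 (length 3)
  H: 101 (length 3)
Average code length: 119/66 = 1.8030 bits/symbol


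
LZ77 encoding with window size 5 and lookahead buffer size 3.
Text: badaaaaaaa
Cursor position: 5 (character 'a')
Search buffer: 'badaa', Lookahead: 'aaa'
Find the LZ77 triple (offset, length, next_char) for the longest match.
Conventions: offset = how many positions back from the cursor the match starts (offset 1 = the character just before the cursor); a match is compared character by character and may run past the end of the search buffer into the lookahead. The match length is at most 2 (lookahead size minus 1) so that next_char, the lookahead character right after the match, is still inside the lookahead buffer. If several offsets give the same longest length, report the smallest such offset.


Try each offset into the search buffer:
  offset=1 (pos 4, char 'a'): match length 2
  offset=2 (pos 3, char 'a'): match length 2
  offset=3 (pos 2, char 'd'): match length 0
  offset=4 (pos 1, char 'a'): match length 1
  offset=5 (pos 0, char 'b'): match length 0
Longest match has length 2, found at offsets 1, 2; take the smallest, offset 1.
next_char = character at position 5 + 2 = 7 -> 'a'

Best match: offset=1, length=2 (matching 'aa' starting at position 4)
LZ77 triple: (1, 2, 'a')


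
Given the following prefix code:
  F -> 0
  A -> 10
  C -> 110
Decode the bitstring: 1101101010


Decoding step by step:
Bits 110 -> C
Bits 110 -> C
Bits 10 -> A
Bits 10 -> A


Decoded message: CCAA


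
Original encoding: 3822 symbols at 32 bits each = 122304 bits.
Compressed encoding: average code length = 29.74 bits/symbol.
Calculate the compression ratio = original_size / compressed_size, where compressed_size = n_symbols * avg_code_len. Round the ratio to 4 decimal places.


original_size = n_symbols * orig_bits = 3822 * 32 = 122304 bits
compressed_size = n_symbols * avg_code_len = 3822 * 29.74 = 113666.28 bits
ratio = original_size / compressed_size = 122304 / 113666.28 = 1.076

Compression ratio = 1.076


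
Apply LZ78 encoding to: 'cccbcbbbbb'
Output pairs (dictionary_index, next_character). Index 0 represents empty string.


LZ78 encoding steps:
Dictionary: {0: ''}
Step 1: w='' (idx 0), next='c' -> output (0, 'c'), add 'c' as idx 1
Step 2: w='c' (idx 1), next='c' -> output (1, 'c'), add 'cc' as idx 2
Step 3: w='' (idx 0), next='b' -> output (0, 'b'), add 'b' as idx 3
Step 4: w='c' (idx 1), next='b' -> output (1, 'b'), add 'cb' as idx 4
Step 5: w='b' (idx 3), next='b' -> output (3, 'b'), add 'bb' as idx 5
Step 6: w='bb' (idx 5), end of input -> output (5, '')


Encoded: [(0, 'c'), (1, 'c'), (0, 'b'), (1, 'b'), (3, 'b'), (5, '')]


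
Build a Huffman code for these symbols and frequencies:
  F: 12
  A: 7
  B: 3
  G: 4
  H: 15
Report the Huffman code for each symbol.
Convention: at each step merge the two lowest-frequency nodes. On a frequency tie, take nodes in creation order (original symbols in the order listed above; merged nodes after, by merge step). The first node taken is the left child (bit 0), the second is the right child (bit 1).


Huffman tree construction:
Step 1: Merge B(3) + G(4) = 7
Step 2: Merge A(7) + (B+G)(7) = 14
Step 3: Merge F(12) + (A+(B+G))(14) = 26
Step 4: Merge H(15) + (F+(A+(B+G)))(26) = 41
Read each symbol's code off the tree from the root (left child = 0, right child = 1).

Codes:
  F: 10 (length 2)
  A: 110 (length 3)
  B: 1110 (length 4)
  G: 1111 (length 4)
  H: 0 (length 1)
Average code length: 88/41 = 2.1463 bits/symbol


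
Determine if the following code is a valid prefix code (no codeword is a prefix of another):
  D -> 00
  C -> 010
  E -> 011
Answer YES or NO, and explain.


Checking each pair (does one codeword prefix another?):
  D='00' vs C='010': no prefix
  D='00' vs E='011': no prefix
  C='010' vs D='00': no prefix
  C='010' vs E='011': no prefix
  E='011' vs D='00': no prefix
  E='011' vs C='010': no prefix
No violation found over all pairs.

YES -- this is a valid prefix code. No codeword is a prefix of any other codeword.


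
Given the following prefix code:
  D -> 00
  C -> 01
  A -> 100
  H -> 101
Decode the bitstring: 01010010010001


Decoding step by step:
Bits 01 -> C
Bits 01 -> C
Bits 00 -> D
Bits 100 -> A
Bits 100 -> A
Bits 01 -> C


Decoded message: CCDAAC


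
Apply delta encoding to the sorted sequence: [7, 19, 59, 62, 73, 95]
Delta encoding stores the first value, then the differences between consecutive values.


First value: 7
Deltas:
  19 - 7 = 12
  59 - 19 = 40
  62 - 59 = 3
  73 - 62 = 11
  95 - 73 = 22


Delta encoded: [7, 12, 40, 3, 11, 22]


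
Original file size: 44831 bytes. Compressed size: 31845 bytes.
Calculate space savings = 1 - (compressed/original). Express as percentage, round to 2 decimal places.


ratio = compressed/original = 31845/44831 = 0.710334
savings = 1 - ratio = 1 - 0.710334 = 0.289666
as a percentage: 0.289666 * 100 = 28.97%

Space savings = 1 - 31845/44831 = 28.97%


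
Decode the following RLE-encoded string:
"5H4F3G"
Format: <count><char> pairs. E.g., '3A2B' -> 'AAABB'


Expanding each <count><char> pair:
  5H -> 'HHHHH'
  4F -> 'FFFF'
  3G -> 'GGG'

Decoded = HHHHHFFFFGGG


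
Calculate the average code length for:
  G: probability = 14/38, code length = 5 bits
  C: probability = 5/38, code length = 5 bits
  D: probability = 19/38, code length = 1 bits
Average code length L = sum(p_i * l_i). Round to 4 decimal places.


Weighted contributions p_i * l_i:
  G: (14/38) * 5 = 70/38
  C: (5/38) * 5 = 25/38
  D: (19/38) * 1 = 19/38
Sum = (70 + 25 + 19)/38 = 114/38

L = 114/38 = 3.0000 bits/symbol


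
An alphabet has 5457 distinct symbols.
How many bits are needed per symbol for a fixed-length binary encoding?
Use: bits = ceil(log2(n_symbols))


log2(5457) = 12.4139
Bracket: 2^12 = 4096 < 5457 <= 2^13 = 8192
So ceil(log2(5457)) = 13

bits = ceil(log2(5457)) = ceil(12.4139) = 13 bits


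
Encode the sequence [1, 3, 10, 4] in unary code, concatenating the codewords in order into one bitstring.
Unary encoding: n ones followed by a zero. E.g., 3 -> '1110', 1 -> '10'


Encode each number as n ones followed by a terminating 0:
  1 -> 10 (2 bits)
  3 -> 1110 (4 bits)
  10 -> 11111111110 (11 bits)
  4 -> 11110 (5 bits)
Total length = 2 + 4 + 11 + 5 = 22 bits.

Unary([1, 3, 10, 4]) = 1011101111111111011110 (22 bits)


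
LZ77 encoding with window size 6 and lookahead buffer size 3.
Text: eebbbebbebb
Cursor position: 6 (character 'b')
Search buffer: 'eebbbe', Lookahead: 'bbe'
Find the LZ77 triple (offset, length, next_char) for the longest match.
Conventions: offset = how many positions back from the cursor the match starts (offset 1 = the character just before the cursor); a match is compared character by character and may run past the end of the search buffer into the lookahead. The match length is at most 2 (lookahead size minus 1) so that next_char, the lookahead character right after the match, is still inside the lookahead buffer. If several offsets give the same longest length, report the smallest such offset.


Try each offset into the search buffer:
  offset=1 (pos 5, char 'e'): match length 0
  offset=2 (pos 4, char 'b'): match length 1
  offset=3 (pos 3, char 'b'): match length 2
  offset=4 (pos 2, char 'b'): match length 2
  offset=5 (pos 1, char 'e'): match length 0
  offset=6 (pos 0, char 'e'): match length 0
Longest match has length 2, found at offsets 3, 4; take the smallest, offset 3.
next_char = character at position 6 + 2 = 8 -> 'e'

Best match: offset=3, length=2 (matching 'bb' starting at position 3)
LZ77 triple: (3, 2, 'e')


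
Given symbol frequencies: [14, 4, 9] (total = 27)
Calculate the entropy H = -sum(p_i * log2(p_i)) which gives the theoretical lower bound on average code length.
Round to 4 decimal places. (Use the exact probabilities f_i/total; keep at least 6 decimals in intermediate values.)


Per-symbol terms -p_i * log2(p_i) with p_i = f_i/27:
  p = 14/27 = 0.518519: log2(p) = -0.947533, -p*log2(p) = 0.491313
  p = 4/27 = 0.148148: log2(p) = -2.754888, -p*log2(p) = 0.408131
  p = 9/27 = 0.333333: log2(p) = -1.584963, -p*log2(p) = 0.528321
H = 0.491313 + 0.408131 + 0.528321 = 1.427765

H = 1.4278 bits/symbol


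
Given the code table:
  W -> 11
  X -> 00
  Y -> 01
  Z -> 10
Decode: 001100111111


Decoding:
00 -> X
11 -> W
00 -> X
11 -> W
11 -> W
11 -> W


Result: XWXWWW


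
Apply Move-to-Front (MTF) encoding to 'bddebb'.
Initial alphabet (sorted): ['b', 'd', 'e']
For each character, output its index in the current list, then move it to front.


MTF encoding:
'b': index 0 in ['b', 'd', 'e'] -> ['b', 'd', 'e']
'd': index 1 in ['b', 'd', 'e'] -> ['d', 'b', 'e']
'd': index 0 in ['d', 'b', 'e'] -> ['d', 'b', 'e']
'e': index 2 in ['d', 'b', 'e'] -> ['e', 'd', 'b']
'b': index 2 in ['e', 'd', 'b'] -> ['b', 'e', 'd']
'b': index 0 in ['b', 'e', 'd'] -> ['b', 'e', 'd']


Output: [0, 1, 0, 2, 2, 0]


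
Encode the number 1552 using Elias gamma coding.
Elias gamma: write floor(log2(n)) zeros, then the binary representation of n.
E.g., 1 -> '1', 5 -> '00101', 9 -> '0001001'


num_bits = floor(log2(1552)) + 1 = 11
leading_zeros = num_bits - 1 = 10
binary(1552) = 11000010000

Elias gamma(1552) = '0000000000' + '11000010000' = 000000000011000010000 (21 bits)


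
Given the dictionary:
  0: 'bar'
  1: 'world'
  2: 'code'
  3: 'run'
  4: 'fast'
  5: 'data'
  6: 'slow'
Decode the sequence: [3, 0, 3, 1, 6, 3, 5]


Look up each index in the dictionary:
  3 -> 'run'
  0 -> 'bar'
  3 -> 'run'
  1 -> 'world'
  6 -> 'slow'
  3 -> 'run'
  5 -> 'data'

Decoded: "run bar run world slow run data"


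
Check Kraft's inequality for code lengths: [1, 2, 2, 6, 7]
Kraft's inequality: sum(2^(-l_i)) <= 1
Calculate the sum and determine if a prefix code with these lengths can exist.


Sum = 2^(-1) + 2^(-2) + 2^(-2) + 2^(-6) + 2^(-7)
    = 0.5 + 0.25 + 0.25 + 0.015625 + 0.0078125
    = 131/128 = 1.0234375
Since 1.0234375 > 1, Kraft's inequality is NOT satisfied.
A prefix code with these lengths CANNOT exist.

Kraft sum = 1.0234375. Not satisfied.


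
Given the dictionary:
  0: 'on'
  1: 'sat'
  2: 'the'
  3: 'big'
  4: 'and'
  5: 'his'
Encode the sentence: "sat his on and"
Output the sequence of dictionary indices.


Look up each word in the dictionary:
  'sat' -> 1
  'his' -> 5
  'on' -> 0
  'and' -> 4

Encoded: [1, 5, 0, 4]


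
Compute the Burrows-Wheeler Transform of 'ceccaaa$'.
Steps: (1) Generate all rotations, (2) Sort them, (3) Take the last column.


Rotations (sorted):
  0: $ceccaaa -> last char: a
  1: a$ceccaa -> last char: a
  2: aa$cecca -> last char: a
  3: aaa$cecc -> last char: c
  4: caaa$cec -> last char: c
  5: ccaaa$ce -> last char: e
  6: ceccaaa$ -> last char: $
  7: eccaaa$c -> last char: c


BWT = aaacce$c


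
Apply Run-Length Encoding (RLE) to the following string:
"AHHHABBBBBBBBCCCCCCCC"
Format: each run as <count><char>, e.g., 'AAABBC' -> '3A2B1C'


Scanning runs left to right:
  i=0: run of 'A' x 1 -> '1A'
  i=1: run of 'H' x 3 -> '3H'
  i=4: run of 'A' x 1 -> '1A'
  i=5: run of 'B' x 8 -> '8B'
  i=13: run of 'C' x 8 -> '8C'

RLE = 1A3H1A8B8C


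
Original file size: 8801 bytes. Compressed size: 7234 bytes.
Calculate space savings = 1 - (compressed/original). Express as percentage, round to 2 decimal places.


ratio = compressed/original = 7234/8801 = 0.821952
savings = 1 - ratio = 1 - 0.821952 = 0.178048
as a percentage: 0.178048 * 100 = 17.8%

Space savings = 1 - 7234/8801 = 17.8%


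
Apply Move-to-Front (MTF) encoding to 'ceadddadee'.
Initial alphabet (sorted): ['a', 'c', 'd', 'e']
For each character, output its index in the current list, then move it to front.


MTF encoding:
'c': index 1 in ['a', 'c', 'd', 'e'] -> ['c', 'a', 'd', 'e']
'e': index 3 in ['c', 'a', 'd', 'e'] -> ['e', 'c', 'a', 'd']
'a': index 2 in ['e', 'c', 'a', 'd'] -> ['a', 'e', 'c', 'd']
'd': index 3 in ['a', 'e', 'c', 'd'] -> ['d', 'a', 'e', 'c']
'd': index 0 in ['d', 'a', 'e', 'c'] -> ['d', 'a', 'e', 'c']
'd': index 0 in ['d', 'a', 'e', 'c'] -> ['d', 'a', 'e', 'c']
'a': index 1 in ['d', 'a', 'e', 'c'] -> ['a', 'd', 'e', 'c']
'd': index 1 in ['a', 'd', 'e', 'c'] -> ['d', 'a', 'e', 'c']
'e': index 2 in ['d', 'a', 'e', 'c'] -> ['e', 'd', 'a', 'c']
'e': index 0 in ['e', 'd', 'a', 'c'] -> ['e', 'd', 'a', 'c']


Output: [1, 3, 2, 3, 0, 0, 1, 1, 2, 0]


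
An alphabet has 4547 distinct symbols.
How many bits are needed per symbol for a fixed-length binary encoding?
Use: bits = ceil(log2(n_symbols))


log2(4547) = 12.1507
Bracket: 2^12 = 4096 < 4547 <= 2^13 = 8192
So ceil(log2(4547)) = 13

bits = ceil(log2(4547)) = ceil(12.1507) = 13 bits


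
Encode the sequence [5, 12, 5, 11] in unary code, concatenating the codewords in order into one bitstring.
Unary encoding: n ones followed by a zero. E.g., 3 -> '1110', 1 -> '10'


Encode each number as n ones followed by a terminating 0:
  5 -> 111110 (6 bits)
  12 -> 1111111111110 (13 bits)
  5 -> 111110 (6 bits)
  11 -> 111111111110 (12 bits)
Total length = 6 + 13 + 6 + 12 = 37 bits.

Unary([5, 12, 5, 11]) = 1111101111111111110111110111111111110 (37 bits)


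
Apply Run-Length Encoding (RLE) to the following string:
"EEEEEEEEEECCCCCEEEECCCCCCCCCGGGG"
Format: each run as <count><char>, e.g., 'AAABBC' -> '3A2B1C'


Scanning runs left to right:
  i=0: run of 'E' x 10 -> '10E'
  i=10: run of 'C' x 5 -> '5C'
  i=15: run of 'E' x 4 -> '4E'
  i=19: run of 'C' x 9 -> '9C'
  i=28: run of 'G' x 4 -> '4G'

RLE = 10E5C4E9C4G


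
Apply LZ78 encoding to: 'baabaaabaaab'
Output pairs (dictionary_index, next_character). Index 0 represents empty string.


LZ78 encoding steps:
Dictionary: {0: ''}
Step 1: w='' (idx 0), next='b' -> output (0, 'b'), add 'b' as idx 1
Step 2: w='' (idx 0), next='a' -> output (0, 'a'), add 'a' as idx 2
Step 3: w='a' (idx 2), next='b' -> output (2, 'b'), add 'ab' as idx 3
Step 4: w='a' (idx 2), next='a' -> output (2, 'a'), add 'aa' as idx 4
Step 5: w='ab' (idx 3), next='a' -> output (3, 'a'), add 'aba' as idx 5
Step 6: w='aa' (idx 4), next='b' -> output (4, 'b'), add 'aab' as idx 6


Encoded: [(0, 'b'), (0, 'a'), (2, 'b'), (2, 'a'), (3, 'a'), (4, 'b')]


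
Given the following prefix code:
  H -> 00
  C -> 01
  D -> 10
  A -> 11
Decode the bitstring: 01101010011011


Decoding step by step:
Bits 01 -> C
Bits 10 -> D
Bits 10 -> D
Bits 10 -> D
Bits 01 -> C
Bits 10 -> D
Bits 11 -> A


Decoded message: CDDDCDA


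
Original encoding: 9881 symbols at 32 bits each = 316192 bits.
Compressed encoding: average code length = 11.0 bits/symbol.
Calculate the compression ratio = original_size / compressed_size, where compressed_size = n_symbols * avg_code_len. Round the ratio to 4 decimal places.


original_size = n_symbols * orig_bits = 9881 * 32 = 316192 bits
compressed_size = n_symbols * avg_code_len = 9881 * 11.0 = 108691.0 bits
ratio = original_size / compressed_size = 316192 / 108691.0 = 2.9091

Compression ratio = 2.9091


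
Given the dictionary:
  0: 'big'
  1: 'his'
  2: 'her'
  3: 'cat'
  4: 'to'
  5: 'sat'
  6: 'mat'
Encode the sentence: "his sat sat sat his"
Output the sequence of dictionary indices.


Look up each word in the dictionary:
  'his' -> 1
  'sat' -> 5
  'sat' -> 5
  'sat' -> 5
  'his' -> 1

Encoded: [1, 5, 5, 5, 1]


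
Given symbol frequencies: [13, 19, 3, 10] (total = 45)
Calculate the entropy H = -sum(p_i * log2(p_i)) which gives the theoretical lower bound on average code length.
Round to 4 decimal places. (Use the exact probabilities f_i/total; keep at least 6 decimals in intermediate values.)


Per-symbol terms -p_i * log2(p_i) with p_i = f_i/45:
  p = 13/45 = 0.288889: log2(p) = -1.791413, -p*log2(p) = 0.517519
  p = 19/45 = 0.422222: log2(p) = -1.243926, -p*log2(p) = 0.525213
  p = 3/45 = 0.066667: log2(p) = -3.906891, -p*log2(p) = 0.260459
  p = 10/45 = 0.222222: log2(p) = -2.169925, -p*log2(p) = 0.482206
H = 0.517519 + 0.525213 + 0.260459 + 0.482206 = 1.785397

H = 1.7854 bits/symbol


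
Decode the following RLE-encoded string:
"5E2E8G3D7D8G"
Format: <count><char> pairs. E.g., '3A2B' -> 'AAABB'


Expanding each <count><char> pair:
  5E -> 'EEEEE'
  2E -> 'EE'
  8G -> 'GGGGGGGG'
  3D -> 'DDD'
  7D -> 'DDDDDDD'
  8G -> 'GGGGGGGG'

Decoded = EEEEEEEGGGGGGGGDDDDDDDDDDGGGGGGGG


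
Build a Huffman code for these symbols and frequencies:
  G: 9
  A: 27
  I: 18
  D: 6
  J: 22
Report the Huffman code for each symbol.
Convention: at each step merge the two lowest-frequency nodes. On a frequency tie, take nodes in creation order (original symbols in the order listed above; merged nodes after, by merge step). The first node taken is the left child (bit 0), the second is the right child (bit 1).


Huffman tree construction:
Step 1: Merge D(6) + G(9) = 15
Step 2: Merge (D+G)(15) + I(18) = 33
Step 3: Merge J(22) + A(27) = 49
Step 4: Merge ((D+G)+I)(33) + (J+A)(49) = 82
Read each symbol's code off the tree from the root (left child = 0, right child = 1).

Codes:
  G: 001 (length 3)
  A: 11 (length 2)
  I: 01 (length 2)
  D: 000 (length 3)
  J: 10 (length 2)
Average code length: 179/82 = 2.1829 bits/symbol


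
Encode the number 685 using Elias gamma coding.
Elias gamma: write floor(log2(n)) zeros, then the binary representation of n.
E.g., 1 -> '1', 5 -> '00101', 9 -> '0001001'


num_bits = floor(log2(685)) + 1 = 10
leading_zeros = num_bits - 1 = 9
binary(685) = 1010101101

Elias gamma(685) = '000000000' + '1010101101' = 0000000001010101101 (19 bits)


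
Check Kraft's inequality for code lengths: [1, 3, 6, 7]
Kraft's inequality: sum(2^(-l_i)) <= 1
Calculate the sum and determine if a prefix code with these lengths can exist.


Sum = 2^(-1) + 2^(-3) + 2^(-6) + 2^(-7)
    = 0.5 + 0.125 + 0.015625 + 0.0078125
    = 83/128 = 0.6484375
Since 0.6484375 <= 1, Kraft's inequality IS satisfied.
A prefix code with these lengths CAN exist.

Kraft sum = 0.6484375. Satisfied.


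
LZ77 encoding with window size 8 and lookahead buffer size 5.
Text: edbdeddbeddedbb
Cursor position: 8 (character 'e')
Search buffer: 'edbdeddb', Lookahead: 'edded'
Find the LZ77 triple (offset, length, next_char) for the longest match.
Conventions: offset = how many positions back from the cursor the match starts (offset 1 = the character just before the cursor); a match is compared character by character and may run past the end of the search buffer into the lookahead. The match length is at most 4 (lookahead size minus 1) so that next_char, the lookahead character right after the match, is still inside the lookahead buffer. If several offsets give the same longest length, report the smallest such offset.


Try each offset into the search buffer:
  offset=1 (pos 7, char 'b'): match length 0
  offset=2 (pos 6, char 'd'): match length 0
  offset=3 (pos 5, char 'd'): match length 0
  offset=4 (pos 4, char 'e'): match length 3
  offset=5 (pos 3, char 'd'): match length 0
  offset=6 (pos 2, char 'b'): match length 0
  offset=7 (pos 1, char 'd'): match length 0
  offset=8 (pos 0, char 'e'): match length 2
Longest match has length 3 at offset 4.
next_char = character at position 8 + 3 = 11 -> 'e'

Best match: offset=4, length=3 (matching 'edd' starting at position 4)
LZ77 triple: (4, 3, 'e')


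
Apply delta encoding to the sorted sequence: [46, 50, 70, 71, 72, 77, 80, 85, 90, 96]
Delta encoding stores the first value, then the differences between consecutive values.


First value: 46
Deltas:
  50 - 46 = 4
  70 - 50 = 20
  71 - 70 = 1
  72 - 71 = 1
  77 - 72 = 5
  80 - 77 = 3
  85 - 80 = 5
  90 - 85 = 5
  96 - 90 = 6


Delta encoded: [46, 4, 20, 1, 1, 5, 3, 5, 5, 6]


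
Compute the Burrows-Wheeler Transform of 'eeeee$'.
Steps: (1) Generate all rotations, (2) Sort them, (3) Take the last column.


Rotations (sorted):
  0: $eeeee -> last char: e
  1: e$eeee -> last char: e
  2: ee$eee -> last char: e
  3: eee$ee -> last char: e
  4: eeee$e -> last char: e
  5: eeeee$ -> last char: $


BWT = eeeee$


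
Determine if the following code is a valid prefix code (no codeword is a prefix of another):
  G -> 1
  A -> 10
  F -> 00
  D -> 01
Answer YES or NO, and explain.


Checking each pair (does one codeword prefix another?):
  G='1' vs A='10': prefix -- VIOLATION

NO -- this is NOT a valid prefix code. G (1) is a prefix of A (10).


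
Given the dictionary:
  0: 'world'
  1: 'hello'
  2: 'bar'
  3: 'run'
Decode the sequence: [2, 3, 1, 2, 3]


Look up each index in the dictionary:
  2 -> 'bar'
  3 -> 'run'
  1 -> 'hello'
  2 -> 'bar'
  3 -> 'run'

Decoded: "bar run hello bar run"


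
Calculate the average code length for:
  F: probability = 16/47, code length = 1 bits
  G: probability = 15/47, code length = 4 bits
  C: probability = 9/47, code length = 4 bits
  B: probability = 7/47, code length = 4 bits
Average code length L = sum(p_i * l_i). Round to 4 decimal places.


Weighted contributions p_i * l_i:
  F: (16/47) * 1 = 16/47
  G: (15/47) * 4 = 60/47
  C: (9/47) * 4 = 36/47
  B: (7/47) * 4 = 28/47
Sum = (16 + 60 + 36 + 28)/47 = 140/47

L = 140/47 = 2.9787 bits/symbol


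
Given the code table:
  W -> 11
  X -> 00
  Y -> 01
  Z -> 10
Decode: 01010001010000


Decoding:
01 -> Y
01 -> Y
00 -> X
01 -> Y
01 -> Y
00 -> X
00 -> X


Result: YYXYYXX


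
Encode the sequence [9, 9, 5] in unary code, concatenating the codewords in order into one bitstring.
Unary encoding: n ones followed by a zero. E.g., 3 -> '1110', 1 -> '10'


Encode each number as n ones followed by a terminating 0:
  9 -> 1111111110 (10 bits)
  9 -> 1111111110 (10 bits)
  5 -> 111110 (6 bits)
Total length = 10 + 10 + 6 = 26 bits.

Unary([9, 9, 5]) = 11111111101111111110111110 (26 bits)


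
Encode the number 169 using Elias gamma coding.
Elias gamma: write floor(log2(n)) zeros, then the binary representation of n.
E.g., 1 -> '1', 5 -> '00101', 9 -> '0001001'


num_bits = floor(log2(169)) + 1 = 8
leading_zeros = num_bits - 1 = 7
binary(169) = 10101001

Elias gamma(169) = '0000000' + '10101001' = 000000010101001 (15 bits)


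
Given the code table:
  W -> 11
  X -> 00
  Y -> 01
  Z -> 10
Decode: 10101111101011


Decoding:
10 -> Z
10 -> Z
11 -> W
11 -> W
10 -> Z
10 -> Z
11 -> W


Result: ZZWWZZW


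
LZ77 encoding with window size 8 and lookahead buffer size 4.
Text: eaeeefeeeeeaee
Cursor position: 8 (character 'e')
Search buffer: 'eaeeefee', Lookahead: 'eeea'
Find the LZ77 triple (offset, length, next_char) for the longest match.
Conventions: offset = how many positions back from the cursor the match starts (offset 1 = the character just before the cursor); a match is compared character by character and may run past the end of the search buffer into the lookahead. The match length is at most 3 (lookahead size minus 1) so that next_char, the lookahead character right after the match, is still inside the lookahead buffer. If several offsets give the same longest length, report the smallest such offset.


Try each offset into the search buffer:
  offset=1 (pos 7, char 'e'): match length 3
  offset=2 (pos 6, char 'e'): match length 3
  offset=3 (pos 5, char 'f'): match length 0
  offset=4 (pos 4, char 'e'): match length 1
  offset=5 (pos 3, char 'e'): match length 2
  offset=6 (pos 2, char 'e'): match length 3
  offset=7 (pos 1, char 'a'): match length 0
  offset=8 (pos 0, char 'e'): match length 1
Longest match has length 3, found at offsets 1, 2, 6; take the smallest, offset 1.
next_char = character at position 8 + 3 = 11 -> 'a'

Best match: offset=1, length=3 (matching 'eee' starting at position 7)
LZ77 triple: (1, 3, 'a')


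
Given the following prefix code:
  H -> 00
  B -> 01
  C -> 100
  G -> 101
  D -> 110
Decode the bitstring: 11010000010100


Decoding step by step:
Bits 110 -> D
Bits 100 -> C
Bits 00 -> H
Bits 01 -> B
Bits 01 -> B
Bits 00 -> H


Decoded message: DCHBBH


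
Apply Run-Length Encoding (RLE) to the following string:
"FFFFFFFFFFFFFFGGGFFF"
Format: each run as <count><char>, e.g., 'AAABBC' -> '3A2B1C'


Scanning runs left to right:
  i=0: run of 'F' x 14 -> '14F'
  i=14: run of 'G' x 3 -> '3G'
  i=17: run of 'F' x 3 -> '3F'

RLE = 14F3G3F


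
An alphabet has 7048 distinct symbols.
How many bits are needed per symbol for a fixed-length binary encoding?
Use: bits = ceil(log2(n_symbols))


log2(7048) = 12.783
Bracket: 2^12 = 4096 < 7048 <= 2^13 = 8192
So ceil(log2(7048)) = 13

bits = ceil(log2(7048)) = ceil(12.783) = 13 bits


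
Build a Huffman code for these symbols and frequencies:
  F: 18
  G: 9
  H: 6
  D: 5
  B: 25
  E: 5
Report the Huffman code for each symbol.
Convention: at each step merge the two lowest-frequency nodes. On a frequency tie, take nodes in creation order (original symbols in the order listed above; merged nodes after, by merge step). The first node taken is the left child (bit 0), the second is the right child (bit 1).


Huffman tree construction:
Step 1: Merge D(5) + E(5) = 10
Step 2: Merge H(6) + G(9) = 15
Step 3: Merge (D+E)(10) + (H+G)(15) = 25
Step 4: Merge F(18) + B(25) = 43
Step 5: Merge ((D+E)+(H+G))(25) + (F+B)(43) = 68
Read each symbol's code off the tree from the root (left child = 0, right child = 1).

Codes:
  F: 10 (length 2)
  G: 011 (length 3)
  H: 010 (length 3)
  D: 000 (length 3)
  B: 11 (length 2)
  E: 001 (length 3)
Average code length: 161/68 = 2.3676 bits/symbol


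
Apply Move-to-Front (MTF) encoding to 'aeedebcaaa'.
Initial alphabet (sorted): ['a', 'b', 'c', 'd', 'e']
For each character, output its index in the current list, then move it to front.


MTF encoding:
'a': index 0 in ['a', 'b', 'c', 'd', 'e'] -> ['a', 'b', 'c', 'd', 'e']
'e': index 4 in ['a', 'b', 'c', 'd', 'e'] -> ['e', 'a', 'b', 'c', 'd']
'e': index 0 in ['e', 'a', 'b', 'c', 'd'] -> ['e', 'a', 'b', 'c', 'd']
'd': index 4 in ['e', 'a', 'b', 'c', 'd'] -> ['d', 'e', 'a', 'b', 'c']
'e': index 1 in ['d', 'e', 'a', 'b', 'c'] -> ['e', 'd', 'a', 'b', 'c']
'b': index 3 in ['e', 'd', 'a', 'b', 'c'] -> ['b', 'e', 'd', 'a', 'c']
'c': index 4 in ['b', 'e', 'd', 'a', 'c'] -> ['c', 'b', 'e', 'd', 'a']
'a': index 4 in ['c', 'b', 'e', 'd', 'a'] -> ['a', 'c', 'b', 'e', 'd']
'a': index 0 in ['a', 'c', 'b', 'e', 'd'] -> ['a', 'c', 'b', 'e', 'd']
'a': index 0 in ['a', 'c', 'b', 'e', 'd'] -> ['a', 'c', 'b', 'e', 'd']


Output: [0, 4, 0, 4, 1, 3, 4, 4, 0, 0]


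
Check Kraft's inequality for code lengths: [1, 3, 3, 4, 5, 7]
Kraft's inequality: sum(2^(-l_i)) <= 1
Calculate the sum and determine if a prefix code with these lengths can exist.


Sum = 2^(-1) + 2^(-3) + 2^(-3) + 2^(-4) + 2^(-5) + 2^(-7)
    = 0.5 + 0.125 + 0.125 + 0.0625 + 0.03125 + 0.0078125
    = 109/128 = 0.8515625
Since 0.8515625 <= 1, Kraft's inequality IS satisfied.
A prefix code with these lengths CAN exist.

Kraft sum = 0.8515625. Satisfied.


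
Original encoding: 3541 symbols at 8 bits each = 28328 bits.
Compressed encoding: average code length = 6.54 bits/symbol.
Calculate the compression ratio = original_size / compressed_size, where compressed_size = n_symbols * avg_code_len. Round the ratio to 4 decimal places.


original_size = n_symbols * orig_bits = 3541 * 8 = 28328 bits
compressed_size = n_symbols * avg_code_len = 3541 * 6.54 = 23158.14 bits
ratio = original_size / compressed_size = 28328 / 23158.14 = 1.2232

Compression ratio = 1.2232


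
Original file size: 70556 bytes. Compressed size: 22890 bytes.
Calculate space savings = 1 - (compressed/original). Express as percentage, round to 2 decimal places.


ratio = compressed/original = 22890/70556 = 0.324423
savings = 1 - ratio = 1 - 0.324423 = 0.675577
as a percentage: 0.675577 * 100 = 67.56%

Space savings = 1 - 22890/70556 = 67.56%


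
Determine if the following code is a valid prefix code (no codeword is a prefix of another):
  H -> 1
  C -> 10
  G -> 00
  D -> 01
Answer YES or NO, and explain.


Checking each pair (does one codeword prefix another?):
  H='1' vs C='10': prefix -- VIOLATION

NO -- this is NOT a valid prefix code. H (1) is a prefix of C (10).


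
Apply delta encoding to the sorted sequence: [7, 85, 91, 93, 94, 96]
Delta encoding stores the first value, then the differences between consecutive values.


First value: 7
Deltas:
  85 - 7 = 78
  91 - 85 = 6
  93 - 91 = 2
  94 - 93 = 1
  96 - 94 = 2


Delta encoded: [7, 78, 6, 2, 1, 2]


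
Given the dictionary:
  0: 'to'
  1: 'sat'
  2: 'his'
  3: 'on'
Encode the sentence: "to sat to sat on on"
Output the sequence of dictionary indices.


Look up each word in the dictionary:
  'to' -> 0
  'sat' -> 1
  'to' -> 0
  'sat' -> 1
  'on' -> 3
  'on' -> 3

Encoded: [0, 1, 0, 1, 3, 3]


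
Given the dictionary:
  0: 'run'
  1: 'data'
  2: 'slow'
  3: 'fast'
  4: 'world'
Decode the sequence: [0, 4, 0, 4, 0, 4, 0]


Look up each index in the dictionary:
  0 -> 'run'
  4 -> 'world'
  0 -> 'run'
  4 -> 'world'
  0 -> 'run'
  4 -> 'world'
  0 -> 'run'

Decoded: "run world run world run world run"


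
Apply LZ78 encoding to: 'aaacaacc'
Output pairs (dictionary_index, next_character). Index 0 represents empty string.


LZ78 encoding steps:
Dictionary: {0: ''}
Step 1: w='' (idx 0), next='a' -> output (0, 'a'), add 'a' as idx 1
Step 2: w='a' (idx 1), next='a' -> output (1, 'a'), add 'aa' as idx 2
Step 3: w='' (idx 0), next='c' -> output (0, 'c'), add 'c' as idx 3
Step 4: w='aa' (idx 2), next='c' -> output (2, 'c'), add 'aac' as idx 4
Step 5: w='c' (idx 3), end of input -> output (3, '')


Encoded: [(0, 'a'), (1, 'a'), (0, 'c'), (2, 'c'), (3, '')]


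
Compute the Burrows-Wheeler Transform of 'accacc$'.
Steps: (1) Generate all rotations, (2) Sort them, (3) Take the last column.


Rotations (sorted):
  0: $accacc -> last char: c
  1: acc$acc -> last char: c
  2: accacc$ -> last char: $
  3: c$accac -> last char: c
  4: cacc$ac -> last char: c
  5: cc$acca -> last char: a
  6: ccacc$a -> last char: a


BWT = cc$ccaa


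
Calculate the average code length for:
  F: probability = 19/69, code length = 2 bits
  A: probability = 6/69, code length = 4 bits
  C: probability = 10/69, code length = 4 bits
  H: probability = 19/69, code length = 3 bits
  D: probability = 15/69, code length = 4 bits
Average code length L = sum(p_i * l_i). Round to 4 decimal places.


Weighted contributions p_i * l_i:
  F: (19/69) * 2 = 38/69
  A: (6/69) * 4 = 24/69
  C: (10/69) * 4 = 40/69
  H: (19/69) * 3 = 57/69
  D: (15/69) * 4 = 60/69
Sum = (38 + 24 + 40 + 57 + 60)/69 = 219/69

L = 219/69 = 3.1739 bits/symbol


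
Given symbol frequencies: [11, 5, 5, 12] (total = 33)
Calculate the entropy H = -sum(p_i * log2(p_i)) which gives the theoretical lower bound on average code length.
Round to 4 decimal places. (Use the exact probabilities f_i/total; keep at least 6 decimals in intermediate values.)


Per-symbol terms -p_i * log2(p_i) with p_i = f_i/33:
  p = 11/33 = 0.333333: log2(p) = -1.584963, -p*log2(p) = 0.528321
  p = 5/33 = 0.151515: log2(p) = -2.722466, -p*log2(p) = 0.412495
  p = 5/33 = 0.151515: log2(p) = -2.722466, -p*log2(p) = 0.412495
  p = 12/33 = 0.363636: log2(p) = -1.459432, -p*log2(p) = 0.530702
H = 0.528321 + 0.412495 + 0.412495 + 0.530702 = 1.884013

H = 1.884 bits/symbol


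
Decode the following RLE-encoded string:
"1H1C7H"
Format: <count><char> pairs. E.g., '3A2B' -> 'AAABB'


Expanding each <count><char> pair:
  1H -> 'H'
  1C -> 'C'
  7H -> 'HHHHHHH'

Decoded = HCHHHHHHH


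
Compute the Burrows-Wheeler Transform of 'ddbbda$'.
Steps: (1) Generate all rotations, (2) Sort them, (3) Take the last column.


Rotations (sorted):
  0: $ddbbda -> last char: a
  1: a$ddbbd -> last char: d
  2: bbda$dd -> last char: d
  3: bda$ddb -> last char: b
  4: da$ddbb -> last char: b
  5: dbbda$d -> last char: d
  6: ddbbda$ -> last char: $


BWT = addbbd$


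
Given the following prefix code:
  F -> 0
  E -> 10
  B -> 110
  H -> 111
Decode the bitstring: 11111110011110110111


Decoding step by step:
Bits 111 -> H
Bits 111 -> H
Bits 10 -> E
Bits 0 -> F
Bits 111 -> H
Bits 10 -> E
Bits 110 -> B
Bits 111 -> H


Decoded message: HHEFHEBH
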